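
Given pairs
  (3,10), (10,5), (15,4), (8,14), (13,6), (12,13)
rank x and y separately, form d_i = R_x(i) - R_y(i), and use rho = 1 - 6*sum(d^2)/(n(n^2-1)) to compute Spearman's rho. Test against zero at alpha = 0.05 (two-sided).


Step 1: Rank x and y separately (midranks; no ties here).
rank(x): 3->1, 10->3, 15->6, 8->2, 13->5, 12->4
rank(y): 10->4, 5->2, 4->1, 14->6, 6->3, 13->5
Step 2: d_i = R_x(i) - R_y(i); compute d_i^2.
  (1-4)^2=9, (3-2)^2=1, (6-1)^2=25, (2-6)^2=16, (5-3)^2=4, (4-5)^2=1
sum(d^2) = 56.
Step 3: rho = 1 - 6*56 / (6*(6^2 - 1)) = 1 - 336/210 = -0.600000.
Step 4: Under H0, t = rho * sqrt((n-2)/(1-rho^2)) = -1.5000 ~ t(4).
Step 5: Two-sided p-value from the t-distribution with 4 df = 0.208000.
Step 6: alpha = 0.05. fail to reject H0.

rho = -0.6000, p = 0.208000, fail to reject H0 at alpha = 0.05.


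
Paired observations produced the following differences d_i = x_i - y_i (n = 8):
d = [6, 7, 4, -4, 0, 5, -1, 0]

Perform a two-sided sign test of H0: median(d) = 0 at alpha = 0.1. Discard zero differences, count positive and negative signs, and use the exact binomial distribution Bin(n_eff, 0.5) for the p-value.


Step 1: Discard zero differences. Original n = 8; n_eff = number of nonzero differences = 6.
Nonzero differences (with sign): +6, +7, +4, -4, +5, -1
Step 2: Count signs: positive = 4, negative = 2.
Step 3: Under H0: P(positive) = 0.5, so the number of positives S ~ Bin(6, 0.5).
Step 4: Two-sided exact p-value = sum of Bin(6,0.5) probabilities at or below the observed probability = 0.687500.
Step 5: alpha = 0.1. fail to reject H0.

n_eff = 6, pos = 4, neg = 2, p = 0.687500, fail to reject H0.


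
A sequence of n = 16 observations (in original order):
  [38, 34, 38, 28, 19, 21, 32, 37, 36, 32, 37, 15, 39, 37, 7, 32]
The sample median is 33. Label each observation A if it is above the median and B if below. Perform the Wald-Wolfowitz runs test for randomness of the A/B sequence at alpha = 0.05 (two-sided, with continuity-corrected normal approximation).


Step 1: Compute median = 33; label A = above, B = below.
Labels in order: AAABBBBAABABAABB  (n_A = 8, n_B = 8)
Step 2: Count runs R = 8.
Step 3: Under H0 (random ordering), E[R] = 2*n_A*n_B/(n_A+n_B) + 1 = 2*8*8/16 + 1 = 9.0000.
        Var[R] = 2*n_A*n_B*(2*n_A*n_B - n_A - n_B) / ((n_A+n_B)^2 * (n_A+n_B-1)) = 14336/3840 = 3.7333.
        SD[R] = 1.9322.
Step 4: Continuity-corrected z = (R + 0.5 - E[R]) / SD[R] = (8 + 0.5 - 9.0000) / 1.9322 = -0.2588.
Step 5: Two-sided p-value via normal approximation = 2*(1 - Phi(|z|)) = 0.795809.
Step 6: alpha = 0.05. fail to reject H0.

R = 8, z = -0.2588, p = 0.795809, fail to reject H0.


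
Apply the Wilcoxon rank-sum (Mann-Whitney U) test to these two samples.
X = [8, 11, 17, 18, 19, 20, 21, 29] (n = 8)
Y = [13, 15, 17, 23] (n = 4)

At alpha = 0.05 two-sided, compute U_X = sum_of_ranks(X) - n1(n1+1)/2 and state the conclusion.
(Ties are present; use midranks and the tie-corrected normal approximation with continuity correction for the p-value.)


Step 1: Combine and sort all 12 observations; assign midranks.
sorted (value, group): (8,X), (11,X), (13,Y), (15,Y), (17,X), (17,Y), (18,X), (19,X), (20,X), (21,X), (23,Y), (29,X)
ranks: 8->1, 11->2, 13->3, 15->4, 17->5.5, 17->5.5, 18->7, 19->8, 20->9, 21->10, 23->11, 29->12
Step 2: Rank sum for X: R1 = 1 + 2 + 5.5 + 7 + 8 + 9 + 10 + 12 = 54.5.
Step 3: U_X = R1 - n1(n1+1)/2 = 54.5 - 8*9/2 = 54.5 - 36 = 18.5.
       U_Y = n1*n2 - U_X = 32 - 18.5 = 13.5.
Step 4: Ties are present, so use the tie-corrected normal approximation (with continuity correction) for the p-value.
Step 5: p-value = 0.733647; compare to alpha = 0.05. fail to reject H0.

U_X = 18.5, p = 0.733647, fail to reject H0 at alpha = 0.05.


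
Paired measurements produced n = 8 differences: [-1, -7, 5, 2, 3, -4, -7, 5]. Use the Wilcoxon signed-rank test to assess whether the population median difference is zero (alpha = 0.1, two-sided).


Step 1: Drop any zero differences (none here) and take |d_i|.
|d| = [1, 7, 5, 2, 3, 4, 7, 5]
Step 2: Midrank |d_i| (ties get averaged ranks).
ranks: |1|->1, |7|->7.5, |5|->5.5, |2|->2, |3|->3, |4|->4, |7|->7.5, |5|->5.5
Step 3: Attach original signs; sum ranks with positive sign and with negative sign.
W+ = 5.5 + 2 + 3 + 5.5 = 16
W- = 1 + 7.5 + 4 + 7.5 = 20
(Check: W+ + W- = 36 should equal n(n+1)/2 = 36.)
Step 4: Test statistic W = min(W+, W-) = 16.
Step 5: Ties in |d|, so use the tie-corrected normal approximation.
        E[W] = n(n+1)/4 = 8*9/4 = 18.
        Tie groups: |d|=5 (t=2), |d|=7 (t=2); sum(t^3 - t) = 12.
        Var[W] = n(n+1)(2n+1)/24 - sum(t^3-t)/48 = 1224/24 - 12/48 = 50.75.
        z = (W - E[W]) / sqrt(Var[W]) = (16 - 18) / 7.1239 = -0.2807.
        Two-sided p = 2*Phi(z) = 0.778906.
Step 6: alpha = 0.1. fail to reject H0.

W+ = 16, W- = 20, W = min = 16, p = 0.778906, fail to reject H0.


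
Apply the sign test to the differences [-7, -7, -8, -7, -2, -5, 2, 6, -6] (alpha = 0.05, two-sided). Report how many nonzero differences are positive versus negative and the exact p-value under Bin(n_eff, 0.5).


Step 1: Discard zero differences. Original n = 9; n_eff = number of nonzero differences = 9.
Nonzero differences (with sign): -7, -7, -8, -7, -2, -5, +2, +6, -6
Step 2: Count signs: positive = 2, negative = 7.
Step 3: Under H0: P(positive) = 0.5, so the number of positives S ~ Bin(9, 0.5).
Step 4: Two-sided exact p-value = sum of Bin(9,0.5) probabilities at or below the observed probability = 0.179688.
Step 5: alpha = 0.05. fail to reject H0.

n_eff = 9, pos = 2, neg = 7, p = 0.179688, fail to reject H0.


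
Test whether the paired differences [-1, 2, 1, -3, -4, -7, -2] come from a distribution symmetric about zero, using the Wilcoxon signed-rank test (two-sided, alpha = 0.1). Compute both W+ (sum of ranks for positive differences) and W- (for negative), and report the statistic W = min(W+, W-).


Step 1: Drop any zero differences (none here) and take |d_i|.
|d| = [1, 2, 1, 3, 4, 7, 2]
Step 2: Midrank |d_i| (ties get averaged ranks).
ranks: |1|->1.5, |2|->3.5, |1|->1.5, |3|->5, |4|->6, |7|->7, |2|->3.5
Step 3: Attach original signs; sum ranks with positive sign and with negative sign.
W+ = 3.5 + 1.5 = 5
W- = 1.5 + 5 + 6 + 7 + 3.5 = 23
(Check: W+ + W- = 28 should equal n(n+1)/2 = 28.)
Step 4: Test statistic W = min(W+, W-) = 5.
Step 5: Ties in |d|, so use the tie-corrected normal approximation.
        E[W] = n(n+1)/4 = 7*8/4 = 14.
        Tie groups: |d|=1 (t=2), |d|=2 (t=2); sum(t^3 - t) = 12.
        Var[W] = n(n+1)(2n+1)/24 - sum(t^3-t)/48 = 840/24 - 12/48 = 34.75.
        z = (W - E[W]) / sqrt(Var[W]) = (5 - 14) / 5.8949 = -1.5267.
        Two-sided p = 2*Phi(z) = 0.126826.
Step 6: alpha = 0.1. fail to reject H0.

W+ = 5, W- = 23, W = min = 5, p = 0.126826, fail to reject H0.


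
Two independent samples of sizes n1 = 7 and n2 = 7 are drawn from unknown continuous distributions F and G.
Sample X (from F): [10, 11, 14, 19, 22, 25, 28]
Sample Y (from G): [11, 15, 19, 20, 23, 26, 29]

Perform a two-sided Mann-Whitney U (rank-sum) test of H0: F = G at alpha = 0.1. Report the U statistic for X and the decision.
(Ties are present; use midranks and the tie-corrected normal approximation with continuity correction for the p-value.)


Step 1: Combine and sort all 14 observations; assign midranks.
sorted (value, group): (10,X), (11,X), (11,Y), (14,X), (15,Y), (19,X), (19,Y), (20,Y), (22,X), (23,Y), (25,X), (26,Y), (28,X), (29,Y)
ranks: 10->1, 11->2.5, 11->2.5, 14->4, 15->5, 19->6.5, 19->6.5, 20->8, 22->9, 23->10, 25->11, 26->12, 28->13, 29->14
Step 2: Rank sum for X: R1 = 1 + 2.5 + 4 + 6.5 + 9 + 11 + 13 = 47.
Step 3: U_X = R1 - n1(n1+1)/2 = 47 - 7*8/2 = 47 - 28 = 19.
       U_Y = n1*n2 - U_X = 49 - 19 = 30.
Step 4: Ties are present, so use the tie-corrected normal approximation (with continuity correction) for the p-value.
Step 5: p-value = 0.521987; compare to alpha = 0.1. fail to reject H0.

U_X = 19, p = 0.521987, fail to reject H0 at alpha = 0.1.


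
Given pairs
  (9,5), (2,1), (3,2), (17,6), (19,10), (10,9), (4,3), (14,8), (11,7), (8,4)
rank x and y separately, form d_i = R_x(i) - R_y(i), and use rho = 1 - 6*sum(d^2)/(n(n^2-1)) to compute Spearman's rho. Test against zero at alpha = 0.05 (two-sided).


Step 1: Rank x and y separately (midranks; no ties here).
rank(x): 9->5, 2->1, 3->2, 17->9, 19->10, 10->6, 4->3, 14->8, 11->7, 8->4
rank(y): 5->5, 1->1, 2->2, 6->6, 10->10, 9->9, 3->3, 8->8, 7->7, 4->4
Step 2: d_i = R_x(i) - R_y(i); compute d_i^2.
  (5-5)^2=0, (1-1)^2=0, (2-2)^2=0, (9-6)^2=9, (10-10)^2=0, (6-9)^2=9, (3-3)^2=0, (8-8)^2=0, (7-7)^2=0, (4-4)^2=0
sum(d^2) = 18.
Step 3: rho = 1 - 6*18 / (10*(10^2 - 1)) = 1 - 108/990 = 0.890909.
Step 4: Under H0, t = rho * sqrt((n-2)/(1-rho^2)) = 5.5482 ~ t(8).
Step 5: Two-sided p-value from the t-distribution with 8 df = 0.000542.
Step 6: alpha = 0.05. reject H0.

rho = 0.8909, p = 0.000542, reject H0 at alpha = 0.05.


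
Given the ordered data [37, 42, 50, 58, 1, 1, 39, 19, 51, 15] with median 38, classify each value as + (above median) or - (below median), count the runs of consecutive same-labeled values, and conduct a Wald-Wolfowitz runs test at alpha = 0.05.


Step 1: Compute median = 38; label A = above, B = below.
Labels in order: BAAABBABAB  (n_A = 5, n_B = 5)
Step 2: Count runs R = 7.
Step 3: Under H0 (random ordering), E[R] = 2*n_A*n_B/(n_A+n_B) + 1 = 2*5*5/10 + 1 = 6.0000.
        Var[R] = 2*n_A*n_B*(2*n_A*n_B - n_A - n_B) / ((n_A+n_B)^2 * (n_A+n_B-1)) = 2000/900 = 2.2222.
        SD[R] = 1.4907.
Step 4: Continuity-corrected z = (R - 0.5 - E[R]) / SD[R] = (7 - 0.5 - 6.0000) / 1.4907 = 0.3354.
Step 5: Two-sided p-value via normal approximation = 2*(1 - Phi(|z|)) = 0.737316.
Step 6: alpha = 0.05. fail to reject H0.

R = 7, z = 0.3354, p = 0.737316, fail to reject H0.


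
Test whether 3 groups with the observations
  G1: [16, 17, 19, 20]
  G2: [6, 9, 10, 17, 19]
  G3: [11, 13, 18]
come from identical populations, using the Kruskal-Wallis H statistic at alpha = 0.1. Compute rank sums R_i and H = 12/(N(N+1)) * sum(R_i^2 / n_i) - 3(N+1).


Step 1: Combine all N = 12 observations and assign midranks.
sorted (value, group, rank): (6,G2,1), (9,G2,2), (10,G2,3), (11,G3,4), (13,G3,5), (16,G1,6), (17,G1,7.5), (17,G2,7.5), (18,G3,9), (19,G1,10.5), (19,G2,10.5), (20,G1,12)
Step 2: Sum ranks within each group.
R_1 = 36 (n_1 = 4)
R_2 = 24 (n_2 = 5)
R_3 = 18 (n_3 = 3)
Step 3: H = 12/(N(N+1)) * sum(R_i^2/n_i) - 3(N+1)
     = 12/(12*13) * (36^2/4 + 24^2/5 + 18^2/3) - 3*13
     = 0.076923 * 547.2 - 39
     = 3.092308.
Step 4: Ties present; correction factor C = 1 - 12/(12^3 - 12) = 0.993007. Corrected H = 3.092308 / 0.993007 = 3.114085.
Step 5: Under H0, H ~ chi^2(2); p-value = 0.210759.
Step 6: alpha = 0.1. fail to reject H0.

H = 3.1141, df = 2, p = 0.210759, fail to reject H0.


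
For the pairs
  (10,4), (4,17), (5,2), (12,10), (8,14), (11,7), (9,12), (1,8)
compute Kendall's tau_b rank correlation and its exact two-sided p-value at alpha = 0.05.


Step 1: Enumerate the 28 unordered pairs (i,j) with i<j and classify each by sign(x_j-x_i) * sign(y_j-y_i).
  (1,2):dx=-6,dy=+13->D; (1,3):dx=-5,dy=-2->C; (1,4):dx=+2,dy=+6->C; (1,5):dx=-2,dy=+10->D
  (1,6):dx=+1,dy=+3->C; (1,7):dx=-1,dy=+8->D; (1,8):dx=-9,dy=+4->D; (2,3):dx=+1,dy=-15->D
  (2,4):dx=+8,dy=-7->D; (2,5):dx=+4,dy=-3->D; (2,6):dx=+7,dy=-10->D; (2,7):dx=+5,dy=-5->D
  (2,8):dx=-3,dy=-9->C; (3,4):dx=+7,dy=+8->C; (3,5):dx=+3,dy=+12->C; (3,6):dx=+6,dy=+5->C
  (3,7):dx=+4,dy=+10->C; (3,8):dx=-4,dy=+6->D; (4,5):dx=-4,dy=+4->D; (4,6):dx=-1,dy=-3->C
  (4,7):dx=-3,dy=+2->D; (4,8):dx=-11,dy=-2->C; (5,6):dx=+3,dy=-7->D; (5,7):dx=+1,dy=-2->D
  (5,8):dx=-7,dy=-6->C; (6,7):dx=-2,dy=+5->D; (6,8):dx=-10,dy=+1->D; (7,8):dx=-8,dy=-4->C
Step 2: C = 12, D = 16, total pairs = 28.
Step 3: tau = (C - D)/(n(n-1)/2) = (12 - 16)/28 = -0.142857.
Step 4: Exact two-sided p-value (enumerate n! = 40320 permutations of y under H0): p = 0.719544.
Step 5: alpha = 0.05. fail to reject H0.

tau_b = -0.1429 (C=12, D=16), p = 0.719544, fail to reject H0.


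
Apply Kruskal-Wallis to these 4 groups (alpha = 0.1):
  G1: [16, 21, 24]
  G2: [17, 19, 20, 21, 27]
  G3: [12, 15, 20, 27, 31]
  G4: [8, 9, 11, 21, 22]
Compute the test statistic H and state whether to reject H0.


Step 1: Combine all N = 18 observations and assign midranks.
sorted (value, group, rank): (8,G4,1), (9,G4,2), (11,G4,3), (12,G3,4), (15,G3,5), (16,G1,6), (17,G2,7), (19,G2,8), (20,G2,9.5), (20,G3,9.5), (21,G1,12), (21,G2,12), (21,G4,12), (22,G4,14), (24,G1,15), (27,G2,16.5), (27,G3,16.5), (31,G3,18)
Step 2: Sum ranks within each group.
R_1 = 33 (n_1 = 3)
R_2 = 53 (n_2 = 5)
R_3 = 53 (n_3 = 5)
R_4 = 32 (n_4 = 5)
Step 3: H = 12/(N(N+1)) * sum(R_i^2/n_i) - 3(N+1)
     = 12/(18*19) * (33^2/3 + 53^2/5 + 53^2/5 + 32^2/5) - 3*19
     = 0.035088 * 1691.4 - 57
     = 2.347368.
Step 4: Ties present; correction factor C = 1 - 36/(18^3 - 18) = 0.993808. Corrected H = 2.347368 / 0.993808 = 2.361994.
Step 5: Under H0, H ~ chi^2(3); p-value = 0.500749.
Step 6: alpha = 0.1. fail to reject H0.

H = 2.3620, df = 3, p = 0.500749, fail to reject H0.


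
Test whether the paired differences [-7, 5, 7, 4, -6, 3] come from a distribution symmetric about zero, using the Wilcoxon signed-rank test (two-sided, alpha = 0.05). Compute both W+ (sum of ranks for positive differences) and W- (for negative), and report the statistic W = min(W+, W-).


Step 1: Drop any zero differences (none here) and take |d_i|.
|d| = [7, 5, 7, 4, 6, 3]
Step 2: Midrank |d_i| (ties get averaged ranks).
ranks: |7|->5.5, |5|->3, |7|->5.5, |4|->2, |6|->4, |3|->1
Step 3: Attach original signs; sum ranks with positive sign and with negative sign.
W+ = 3 + 5.5 + 2 + 1 = 11.5
W- = 5.5 + 4 = 9.5
(Check: W+ + W- = 21 should equal n(n+1)/2 = 21.)
Step 4: Test statistic W = min(W+, W-) = 9.5.
Step 5: Ties in |d|, so use the tie-corrected normal approximation.
        E[W] = n(n+1)/4 = 6*7/4 = 10.5.
        Tie groups: |d|=7 (t=2); sum(t^3 - t) = 6.
        Var[W] = n(n+1)(2n+1)/24 - sum(t^3-t)/48 = 546/24 - 6/48 = 22.625.
        z = (W - E[W]) / sqrt(Var[W]) = (9.5 - 10.5) / 4.7566 = -0.2102.
        Two-sided p = 2*Phi(z) = 0.833484.
Step 6: alpha = 0.05. fail to reject H0.

W+ = 11.5, W- = 9.5, W = min = 9.5, p = 0.833484, fail to reject H0.


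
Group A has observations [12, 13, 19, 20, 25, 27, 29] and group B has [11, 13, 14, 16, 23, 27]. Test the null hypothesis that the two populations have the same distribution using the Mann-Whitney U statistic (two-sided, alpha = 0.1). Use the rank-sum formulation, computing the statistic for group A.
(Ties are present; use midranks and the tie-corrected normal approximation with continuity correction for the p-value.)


Step 1: Combine and sort all 13 observations; assign midranks.
sorted (value, group): (11,Y), (12,X), (13,X), (13,Y), (14,Y), (16,Y), (19,X), (20,X), (23,Y), (25,X), (27,X), (27,Y), (29,X)
ranks: 11->1, 12->2, 13->3.5, 13->3.5, 14->5, 16->6, 19->7, 20->8, 23->9, 25->10, 27->11.5, 27->11.5, 29->13
Step 2: Rank sum for X: R1 = 2 + 3.5 + 7 + 8 + 10 + 11.5 + 13 = 55.
Step 3: U_X = R1 - n1(n1+1)/2 = 55 - 7*8/2 = 55 - 28 = 27.
       U_Y = n1*n2 - U_X = 42 - 27 = 15.
Step 4: Ties are present, so use the tie-corrected normal approximation (with continuity correction) for the p-value.
Step 5: p-value = 0.430766; compare to alpha = 0.1. fail to reject H0.

U_X = 27, p = 0.430766, fail to reject H0 at alpha = 0.1.


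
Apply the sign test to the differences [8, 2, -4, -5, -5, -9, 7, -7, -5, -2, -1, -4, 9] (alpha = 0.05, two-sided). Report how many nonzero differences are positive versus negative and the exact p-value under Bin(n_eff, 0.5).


Step 1: Discard zero differences. Original n = 13; n_eff = number of nonzero differences = 13.
Nonzero differences (with sign): +8, +2, -4, -5, -5, -9, +7, -7, -5, -2, -1, -4, +9
Step 2: Count signs: positive = 4, negative = 9.
Step 3: Under H0: P(positive) = 0.5, so the number of positives S ~ Bin(13, 0.5).
Step 4: Two-sided exact p-value = sum of Bin(13,0.5) probabilities at or below the observed probability = 0.266846.
Step 5: alpha = 0.05. fail to reject H0.

n_eff = 13, pos = 4, neg = 9, p = 0.266846, fail to reject H0.


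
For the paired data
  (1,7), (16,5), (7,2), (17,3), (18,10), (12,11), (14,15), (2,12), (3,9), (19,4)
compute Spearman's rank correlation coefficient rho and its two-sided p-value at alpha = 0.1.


Step 1: Rank x and y separately (midranks; no ties here).
rank(x): 1->1, 16->7, 7->4, 17->8, 18->9, 12->5, 14->6, 2->2, 3->3, 19->10
rank(y): 7->5, 5->4, 2->1, 3->2, 10->7, 11->8, 15->10, 12->9, 9->6, 4->3
Step 2: d_i = R_x(i) - R_y(i); compute d_i^2.
  (1-5)^2=16, (7-4)^2=9, (4-1)^2=9, (8-2)^2=36, (9-7)^2=4, (5-8)^2=9, (6-10)^2=16, (2-9)^2=49, (3-6)^2=9, (10-3)^2=49
sum(d^2) = 206.
Step 3: rho = 1 - 6*206 / (10*(10^2 - 1)) = 1 - 1236/990 = -0.248485.
Step 4: Under H0, t = rho * sqrt((n-2)/(1-rho^2)) = -0.7256 ~ t(8).
Step 5: Two-sided p-value from the t-distribution with 8 df = 0.488776.
Step 6: alpha = 0.1. fail to reject H0.

rho = -0.2485, p = 0.488776, fail to reject H0 at alpha = 0.1.


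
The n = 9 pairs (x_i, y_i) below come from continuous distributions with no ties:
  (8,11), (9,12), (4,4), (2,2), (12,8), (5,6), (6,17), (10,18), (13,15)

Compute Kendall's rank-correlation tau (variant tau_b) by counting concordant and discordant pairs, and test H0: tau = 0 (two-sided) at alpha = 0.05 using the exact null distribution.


Step 1: Enumerate the 36 unordered pairs (i,j) with i<j and classify each by sign(x_j-x_i) * sign(y_j-y_i).
  (1,2):dx=+1,dy=+1->C; (1,3):dx=-4,dy=-7->C; (1,4):dx=-6,dy=-9->C; (1,5):dx=+4,dy=-3->D
  (1,6):dx=-3,dy=-5->C; (1,7):dx=-2,dy=+6->D; (1,8):dx=+2,dy=+7->C; (1,9):dx=+5,dy=+4->C
  (2,3):dx=-5,dy=-8->C; (2,4):dx=-7,dy=-10->C; (2,5):dx=+3,dy=-4->D; (2,6):dx=-4,dy=-6->C
  (2,7):dx=-3,dy=+5->D; (2,8):dx=+1,dy=+6->C; (2,9):dx=+4,dy=+3->C; (3,4):dx=-2,dy=-2->C
  (3,5):dx=+8,dy=+4->C; (3,6):dx=+1,dy=+2->C; (3,7):dx=+2,dy=+13->C; (3,8):dx=+6,dy=+14->C
  (3,9):dx=+9,dy=+11->C; (4,5):dx=+10,dy=+6->C; (4,6):dx=+3,dy=+4->C; (4,7):dx=+4,dy=+15->C
  (4,8):dx=+8,dy=+16->C; (4,9):dx=+11,dy=+13->C; (5,6):dx=-7,dy=-2->C; (5,7):dx=-6,dy=+9->D
  (5,8):dx=-2,dy=+10->D; (5,9):dx=+1,dy=+7->C; (6,7):dx=+1,dy=+11->C; (6,8):dx=+5,dy=+12->C
  (6,9):dx=+8,dy=+9->C; (7,8):dx=+4,dy=+1->C; (7,9):dx=+7,dy=-2->D; (8,9):dx=+3,dy=-3->D
Step 2: C = 28, D = 8, total pairs = 36.
Step 3: tau = (C - D)/(n(n-1)/2) = (28 - 8)/36 = 0.555556.
Step 4: Exact two-sided p-value (enumerate n! = 362880 permutations of y under H0): p = 0.044615.
Step 5: alpha = 0.05. reject H0.

tau_b = 0.5556 (C=28, D=8), p = 0.044615, reject H0.


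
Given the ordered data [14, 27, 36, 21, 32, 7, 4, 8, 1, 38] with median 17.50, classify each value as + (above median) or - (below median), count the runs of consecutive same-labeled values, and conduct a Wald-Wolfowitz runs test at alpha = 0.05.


Step 1: Compute median = 17.50; label A = above, B = below.
Labels in order: BAAAABBBBA  (n_A = 5, n_B = 5)
Step 2: Count runs R = 4.
Step 3: Under H0 (random ordering), E[R] = 2*n_A*n_B/(n_A+n_B) + 1 = 2*5*5/10 + 1 = 6.0000.
        Var[R] = 2*n_A*n_B*(2*n_A*n_B - n_A - n_B) / ((n_A+n_B)^2 * (n_A+n_B-1)) = 2000/900 = 2.2222.
        SD[R] = 1.4907.
Step 4: Continuity-corrected z = (R + 0.5 - E[R]) / SD[R] = (4 + 0.5 - 6.0000) / 1.4907 = -1.0062.
Step 5: Two-sided p-value via normal approximation = 2*(1 - Phi(|z|)) = 0.314305.
Step 6: alpha = 0.05. fail to reject H0.

R = 4, z = -1.0062, p = 0.314305, fail to reject H0.


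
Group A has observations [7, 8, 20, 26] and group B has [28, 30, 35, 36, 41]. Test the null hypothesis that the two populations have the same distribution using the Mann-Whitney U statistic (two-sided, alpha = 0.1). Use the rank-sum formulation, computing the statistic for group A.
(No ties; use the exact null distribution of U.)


Step 1: Combine and sort all 9 observations; assign midranks.
sorted (value, group): (7,X), (8,X), (20,X), (26,X), (28,Y), (30,Y), (35,Y), (36,Y), (41,Y)
ranks: 7->1, 8->2, 20->3, 26->4, 28->5, 30->6, 35->7, 36->8, 41->9
Step 2: Rank sum for X: R1 = 1 + 2 + 3 + 4 = 10.
Step 3: U_X = R1 - n1(n1+1)/2 = 10 - 4*5/2 = 10 - 10 = 0.
       U_Y = n1*n2 - U_X = 20 - 0 = 20.
Step 4: No ties, so the exact null distribution of U (based on enumerating the C(9,4) = 126 equally likely rank assignments) gives the two-sided p-value.
Step 5: p-value = 0.015873; compare to alpha = 0.1. reject H0.

U_X = 0, p = 0.015873, reject H0 at alpha = 0.1.


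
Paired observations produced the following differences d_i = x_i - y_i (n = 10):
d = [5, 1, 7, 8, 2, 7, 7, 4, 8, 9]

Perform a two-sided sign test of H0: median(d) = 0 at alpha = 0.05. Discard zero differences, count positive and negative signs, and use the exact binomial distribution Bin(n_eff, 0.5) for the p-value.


Step 1: Discard zero differences. Original n = 10; n_eff = number of nonzero differences = 10.
Nonzero differences (with sign): +5, +1, +7, +8, +2, +7, +7, +4, +8, +9
Step 2: Count signs: positive = 10, negative = 0.
Step 3: Under H0: P(positive) = 0.5, so the number of positives S ~ Bin(10, 0.5).
Step 4: Two-sided exact p-value = sum of Bin(10,0.5) probabilities at or below the observed probability = 0.001953.
Step 5: alpha = 0.05. reject H0.

n_eff = 10, pos = 10, neg = 0, p = 0.001953, reject H0.


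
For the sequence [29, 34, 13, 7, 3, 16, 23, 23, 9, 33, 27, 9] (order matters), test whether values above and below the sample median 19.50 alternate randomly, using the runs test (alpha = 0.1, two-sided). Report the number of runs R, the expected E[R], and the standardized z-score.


Step 1: Compute median = 19.50; label A = above, B = below.
Labels in order: AABBBBAABAAB  (n_A = 6, n_B = 6)
Step 2: Count runs R = 6.
Step 3: Under H0 (random ordering), E[R] = 2*n_A*n_B/(n_A+n_B) + 1 = 2*6*6/12 + 1 = 7.0000.
        Var[R] = 2*n_A*n_B*(2*n_A*n_B - n_A - n_B) / ((n_A+n_B)^2 * (n_A+n_B-1)) = 4320/1584 = 2.7273.
        SD[R] = 1.6514.
Step 4: Continuity-corrected z = (R + 0.5 - E[R]) / SD[R] = (6 + 0.5 - 7.0000) / 1.6514 = -0.3028.
Step 5: Two-sided p-value via normal approximation = 2*(1 - Phi(|z|)) = 0.762069.
Step 6: alpha = 0.1. fail to reject H0.

R = 6, z = -0.3028, p = 0.762069, fail to reject H0.


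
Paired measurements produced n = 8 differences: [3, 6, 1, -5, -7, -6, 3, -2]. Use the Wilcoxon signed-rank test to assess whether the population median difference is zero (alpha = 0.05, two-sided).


Step 1: Drop any zero differences (none here) and take |d_i|.
|d| = [3, 6, 1, 5, 7, 6, 3, 2]
Step 2: Midrank |d_i| (ties get averaged ranks).
ranks: |3|->3.5, |6|->6.5, |1|->1, |5|->5, |7|->8, |6|->6.5, |3|->3.5, |2|->2
Step 3: Attach original signs; sum ranks with positive sign and with negative sign.
W+ = 3.5 + 6.5 + 1 + 3.5 = 14.5
W- = 5 + 8 + 6.5 + 2 = 21.5
(Check: W+ + W- = 36 should equal n(n+1)/2 = 36.)
Step 4: Test statistic W = min(W+, W-) = 14.5.
Step 5: Ties in |d|, so use the tie-corrected normal approximation.
        E[W] = n(n+1)/4 = 8*9/4 = 18.
        Tie groups: |d|=3 (t=2), |d|=6 (t=2); sum(t^3 - t) = 12.
        Var[W] = n(n+1)(2n+1)/24 - sum(t^3-t)/48 = 1224/24 - 12/48 = 50.75.
        z = (W - E[W]) / sqrt(Var[W]) = (14.5 - 18) / 7.1239 = -0.4913.
        Two-sided p = 2*Phi(z) = 0.623212.
Step 6: alpha = 0.05. fail to reject H0.

W+ = 14.5, W- = 21.5, W = min = 14.5, p = 0.623212, fail to reject H0.


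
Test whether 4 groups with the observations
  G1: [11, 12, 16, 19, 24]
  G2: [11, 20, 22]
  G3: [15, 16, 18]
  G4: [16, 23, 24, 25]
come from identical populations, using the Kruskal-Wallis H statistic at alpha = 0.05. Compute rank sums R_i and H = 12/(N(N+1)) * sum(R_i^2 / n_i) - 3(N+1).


Step 1: Combine all N = 15 observations and assign midranks.
sorted (value, group, rank): (11,G1,1.5), (11,G2,1.5), (12,G1,3), (15,G3,4), (16,G1,6), (16,G3,6), (16,G4,6), (18,G3,8), (19,G1,9), (20,G2,10), (22,G2,11), (23,G4,12), (24,G1,13.5), (24,G4,13.5), (25,G4,15)
Step 2: Sum ranks within each group.
R_1 = 33 (n_1 = 5)
R_2 = 22.5 (n_2 = 3)
R_3 = 18 (n_3 = 3)
R_4 = 46.5 (n_4 = 4)
Step 3: H = 12/(N(N+1)) * sum(R_i^2/n_i) - 3(N+1)
     = 12/(15*16) * (33^2/5 + 22.5^2/3 + 18^2/3 + 46.5^2/4) - 3*16
     = 0.050000 * 1035.11 - 48
     = 3.755625.
Step 4: Ties present; correction factor C = 1 - 36/(15^3 - 15) = 0.989286. Corrected H = 3.755625 / 0.989286 = 3.796300.
Step 5: Under H0, H ~ chi^2(3); p-value = 0.284317.
Step 6: alpha = 0.05. fail to reject H0.

H = 3.7963, df = 3, p = 0.284317, fail to reject H0.


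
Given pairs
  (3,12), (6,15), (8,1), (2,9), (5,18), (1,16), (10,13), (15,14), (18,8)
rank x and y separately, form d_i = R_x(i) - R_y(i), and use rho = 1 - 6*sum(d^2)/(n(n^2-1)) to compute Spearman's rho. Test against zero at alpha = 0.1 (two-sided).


Step 1: Rank x and y separately (midranks; no ties here).
rank(x): 3->3, 6->5, 8->6, 2->2, 5->4, 1->1, 10->7, 15->8, 18->9
rank(y): 12->4, 15->7, 1->1, 9->3, 18->9, 16->8, 13->5, 14->6, 8->2
Step 2: d_i = R_x(i) - R_y(i); compute d_i^2.
  (3-4)^2=1, (5-7)^2=4, (6-1)^2=25, (2-3)^2=1, (4-9)^2=25, (1-8)^2=49, (7-5)^2=4, (8-6)^2=4, (9-2)^2=49
sum(d^2) = 162.
Step 3: rho = 1 - 6*162 / (9*(9^2 - 1)) = 1 - 972/720 = -0.350000.
Step 4: Under H0, t = rho * sqrt((n-2)/(1-rho^2)) = -0.9885 ~ t(7).
Step 5: Two-sided p-value from the t-distribution with 7 df = 0.355820.
Step 6: alpha = 0.1. fail to reject H0.

rho = -0.3500, p = 0.355820, fail to reject H0 at alpha = 0.1.


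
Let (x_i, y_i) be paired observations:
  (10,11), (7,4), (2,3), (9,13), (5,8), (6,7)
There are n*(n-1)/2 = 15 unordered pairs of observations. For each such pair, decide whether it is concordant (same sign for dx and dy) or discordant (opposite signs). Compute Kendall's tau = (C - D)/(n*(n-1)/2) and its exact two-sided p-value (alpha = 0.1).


Step 1: Enumerate the 15 unordered pairs (i,j) with i<j and classify each by sign(x_j-x_i) * sign(y_j-y_i).
  (1,2):dx=-3,dy=-7->C; (1,3):dx=-8,dy=-8->C; (1,4):dx=-1,dy=+2->D; (1,5):dx=-5,dy=-3->C
  (1,6):dx=-4,dy=-4->C; (2,3):dx=-5,dy=-1->C; (2,4):dx=+2,dy=+9->C; (2,5):dx=-2,dy=+4->D
  (2,6):dx=-1,dy=+3->D; (3,4):dx=+7,dy=+10->C; (3,5):dx=+3,dy=+5->C; (3,6):dx=+4,dy=+4->C
  (4,5):dx=-4,dy=-5->C; (4,6):dx=-3,dy=-6->C; (5,6):dx=+1,dy=-1->D
Step 2: C = 11, D = 4, total pairs = 15.
Step 3: tau = (C - D)/(n(n-1)/2) = (11 - 4)/15 = 0.466667.
Step 4: Exact two-sided p-value (enumerate n! = 720 permutations of y under H0): p = 0.272222.
Step 5: alpha = 0.1. fail to reject H0.

tau_b = 0.4667 (C=11, D=4), p = 0.272222, fail to reject H0.


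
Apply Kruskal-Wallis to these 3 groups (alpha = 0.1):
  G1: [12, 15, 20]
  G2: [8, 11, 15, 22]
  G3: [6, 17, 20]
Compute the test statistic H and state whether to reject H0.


Step 1: Combine all N = 10 observations and assign midranks.
sorted (value, group, rank): (6,G3,1), (8,G2,2), (11,G2,3), (12,G1,4), (15,G1,5.5), (15,G2,5.5), (17,G3,7), (20,G1,8.5), (20,G3,8.5), (22,G2,10)
Step 2: Sum ranks within each group.
R_1 = 18 (n_1 = 3)
R_2 = 20.5 (n_2 = 4)
R_3 = 16.5 (n_3 = 3)
Step 3: H = 12/(N(N+1)) * sum(R_i^2/n_i) - 3(N+1)
     = 12/(10*11) * (18^2/3 + 20.5^2/4 + 16.5^2/3) - 3*11
     = 0.109091 * 303.812 - 33
     = 0.143182.
Step 4: Ties present; correction factor C = 1 - 12/(10^3 - 10) = 0.987879. Corrected H = 0.143182 / 0.987879 = 0.144939.
Step 5: Under H0, H ~ chi^2(2); p-value = 0.930094.
Step 6: alpha = 0.1. fail to reject H0.

H = 0.1449, df = 2, p = 0.930094, fail to reject H0.


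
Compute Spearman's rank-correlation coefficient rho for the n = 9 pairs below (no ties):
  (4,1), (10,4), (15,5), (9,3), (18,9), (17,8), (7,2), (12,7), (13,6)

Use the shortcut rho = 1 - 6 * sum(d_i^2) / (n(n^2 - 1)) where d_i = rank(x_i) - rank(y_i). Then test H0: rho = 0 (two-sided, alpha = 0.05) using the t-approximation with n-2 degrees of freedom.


Step 1: Rank x and y separately (midranks; no ties here).
rank(x): 4->1, 10->4, 15->7, 9->3, 18->9, 17->8, 7->2, 12->5, 13->6
rank(y): 1->1, 4->4, 5->5, 3->3, 9->9, 8->8, 2->2, 7->7, 6->6
Step 2: d_i = R_x(i) - R_y(i); compute d_i^2.
  (1-1)^2=0, (4-4)^2=0, (7-5)^2=4, (3-3)^2=0, (9-9)^2=0, (8-8)^2=0, (2-2)^2=0, (5-7)^2=4, (6-6)^2=0
sum(d^2) = 8.
Step 3: rho = 1 - 6*8 / (9*(9^2 - 1)) = 1 - 48/720 = 0.933333.
Step 4: Under H0, t = rho * sqrt((n-2)/(1-rho^2)) = 6.8783 ~ t(7).
Step 5: Two-sided p-value from the t-distribution with 7 df = 0.000236.
Step 6: alpha = 0.05. reject H0.

rho = 0.9333, p = 0.000236, reject H0 at alpha = 0.05.


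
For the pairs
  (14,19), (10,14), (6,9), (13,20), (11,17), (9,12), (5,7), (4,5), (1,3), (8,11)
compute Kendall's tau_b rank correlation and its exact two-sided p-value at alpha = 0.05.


Step 1: Enumerate the 45 unordered pairs (i,j) with i<j and classify each by sign(x_j-x_i) * sign(y_j-y_i).
  (1,2):dx=-4,dy=-5->C; (1,3):dx=-8,dy=-10->C; (1,4):dx=-1,dy=+1->D; (1,5):dx=-3,dy=-2->C
  (1,6):dx=-5,dy=-7->C; (1,7):dx=-9,dy=-12->C; (1,8):dx=-10,dy=-14->C; (1,9):dx=-13,dy=-16->C
  (1,10):dx=-6,dy=-8->C; (2,3):dx=-4,dy=-5->C; (2,4):dx=+3,dy=+6->C; (2,5):dx=+1,dy=+3->C
  (2,6):dx=-1,dy=-2->C; (2,7):dx=-5,dy=-7->C; (2,8):dx=-6,dy=-9->C; (2,9):dx=-9,dy=-11->C
  (2,10):dx=-2,dy=-3->C; (3,4):dx=+7,dy=+11->C; (3,5):dx=+5,dy=+8->C; (3,6):dx=+3,dy=+3->C
  (3,7):dx=-1,dy=-2->C; (3,8):dx=-2,dy=-4->C; (3,9):dx=-5,dy=-6->C; (3,10):dx=+2,dy=+2->C
  (4,5):dx=-2,dy=-3->C; (4,6):dx=-4,dy=-8->C; (4,7):dx=-8,dy=-13->C; (4,8):dx=-9,dy=-15->C
  (4,9):dx=-12,dy=-17->C; (4,10):dx=-5,dy=-9->C; (5,6):dx=-2,dy=-5->C; (5,7):dx=-6,dy=-10->C
  (5,8):dx=-7,dy=-12->C; (5,9):dx=-10,dy=-14->C; (5,10):dx=-3,dy=-6->C; (6,7):dx=-4,dy=-5->C
  (6,8):dx=-5,dy=-7->C; (6,9):dx=-8,dy=-9->C; (6,10):dx=-1,dy=-1->C; (7,8):dx=-1,dy=-2->C
  (7,9):dx=-4,dy=-4->C; (7,10):dx=+3,dy=+4->C; (8,9):dx=-3,dy=-2->C; (8,10):dx=+4,dy=+6->C
  (9,10):dx=+7,dy=+8->C
Step 2: C = 44, D = 1, total pairs = 45.
Step 3: tau = (C - D)/(n(n-1)/2) = (44 - 1)/45 = 0.955556.
Step 4: Exact two-sided p-value (enumerate n! = 3628800 permutations of y under H0): p = 0.000006.
Step 5: alpha = 0.05. reject H0.

tau_b = 0.9556 (C=44, D=1), p = 0.000006, reject H0.


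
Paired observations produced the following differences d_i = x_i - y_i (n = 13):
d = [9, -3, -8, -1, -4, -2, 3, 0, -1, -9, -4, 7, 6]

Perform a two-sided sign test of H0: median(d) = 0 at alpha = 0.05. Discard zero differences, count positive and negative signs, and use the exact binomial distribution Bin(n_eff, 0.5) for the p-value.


Step 1: Discard zero differences. Original n = 13; n_eff = number of nonzero differences = 12.
Nonzero differences (with sign): +9, -3, -8, -1, -4, -2, +3, -1, -9, -4, +7, +6
Step 2: Count signs: positive = 4, negative = 8.
Step 3: Under H0: P(positive) = 0.5, so the number of positives S ~ Bin(12, 0.5).
Step 4: Two-sided exact p-value = sum of Bin(12,0.5) probabilities at or below the observed probability = 0.387695.
Step 5: alpha = 0.05. fail to reject H0.

n_eff = 12, pos = 4, neg = 8, p = 0.387695, fail to reject H0.


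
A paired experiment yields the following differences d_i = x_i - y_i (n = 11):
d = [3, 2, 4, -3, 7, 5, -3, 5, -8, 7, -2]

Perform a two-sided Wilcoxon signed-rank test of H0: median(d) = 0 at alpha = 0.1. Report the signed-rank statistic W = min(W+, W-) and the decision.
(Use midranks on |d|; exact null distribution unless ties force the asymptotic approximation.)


Step 1: Drop any zero differences (none here) and take |d_i|.
|d| = [3, 2, 4, 3, 7, 5, 3, 5, 8, 7, 2]
Step 2: Midrank |d_i| (ties get averaged ranks).
ranks: |3|->4, |2|->1.5, |4|->6, |3|->4, |7|->9.5, |5|->7.5, |3|->4, |5|->7.5, |8|->11, |7|->9.5, |2|->1.5
Step 3: Attach original signs; sum ranks with positive sign and with negative sign.
W+ = 4 + 1.5 + 6 + 9.5 + 7.5 + 7.5 + 9.5 = 45.5
W- = 4 + 4 + 11 + 1.5 = 20.5
(Check: W+ + W- = 66 should equal n(n+1)/2 = 66.)
Step 4: Test statistic W = min(W+, W-) = 20.5.
Step 5: Ties in |d|, so use the tie-corrected normal approximation.
        E[W] = n(n+1)/4 = 11*12/4 = 33.
        Tie groups: |d|=2 (t=2), |d|=3 (t=3), |d|=5 (t=2), |d|=7 (t=2); sum(t^3 - t) = 42.
        Var[W] = n(n+1)(2n+1)/24 - sum(t^3-t)/48 = 3036/24 - 42/48 = 125.625.
        z = (W - E[W]) / sqrt(Var[W]) = (20.5 - 33) / 11.2083 = -1.1152.
        Two-sided p = 2*Phi(z) = 0.264744.
Step 6: alpha = 0.1. fail to reject H0.

W+ = 45.5, W- = 20.5, W = min = 20.5, p = 0.264744, fail to reject H0.


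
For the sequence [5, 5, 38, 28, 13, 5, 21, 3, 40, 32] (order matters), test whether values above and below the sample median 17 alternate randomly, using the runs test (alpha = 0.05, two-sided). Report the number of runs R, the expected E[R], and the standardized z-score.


Step 1: Compute median = 17; label A = above, B = below.
Labels in order: BBAABBABAA  (n_A = 5, n_B = 5)
Step 2: Count runs R = 6.
Step 3: Under H0 (random ordering), E[R] = 2*n_A*n_B/(n_A+n_B) + 1 = 2*5*5/10 + 1 = 6.0000.
        Var[R] = 2*n_A*n_B*(2*n_A*n_B - n_A - n_B) / ((n_A+n_B)^2 * (n_A+n_B-1)) = 2000/900 = 2.2222.
        SD[R] = 1.4907.
Step 4: R = E[R], so z = 0 with no continuity correction.
Step 5: Two-sided p-value via normal approximation = 2*(1 - Phi(|z|)) = 1.000000.
Step 6: alpha = 0.05. fail to reject H0.

R = 6, z = 0.0000, p = 1.000000, fail to reject H0.


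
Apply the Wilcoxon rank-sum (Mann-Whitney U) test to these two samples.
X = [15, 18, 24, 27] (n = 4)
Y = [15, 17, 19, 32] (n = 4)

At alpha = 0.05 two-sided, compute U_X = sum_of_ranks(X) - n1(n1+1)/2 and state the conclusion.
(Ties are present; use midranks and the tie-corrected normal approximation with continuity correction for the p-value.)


Step 1: Combine and sort all 8 observations; assign midranks.
sorted (value, group): (15,X), (15,Y), (17,Y), (18,X), (19,Y), (24,X), (27,X), (32,Y)
ranks: 15->1.5, 15->1.5, 17->3, 18->4, 19->5, 24->6, 27->7, 32->8
Step 2: Rank sum for X: R1 = 1.5 + 4 + 6 + 7 = 18.5.
Step 3: U_X = R1 - n1(n1+1)/2 = 18.5 - 4*5/2 = 18.5 - 10 = 8.5.
       U_Y = n1*n2 - U_X = 16 - 8.5 = 7.5.
Step 4: Ties are present, so use the tie-corrected normal approximation (with continuity correction) for the p-value.
Step 5: p-value = 1.000000; compare to alpha = 0.05. fail to reject H0.

U_X = 8.5, p = 1.000000, fail to reject H0 at alpha = 0.05.


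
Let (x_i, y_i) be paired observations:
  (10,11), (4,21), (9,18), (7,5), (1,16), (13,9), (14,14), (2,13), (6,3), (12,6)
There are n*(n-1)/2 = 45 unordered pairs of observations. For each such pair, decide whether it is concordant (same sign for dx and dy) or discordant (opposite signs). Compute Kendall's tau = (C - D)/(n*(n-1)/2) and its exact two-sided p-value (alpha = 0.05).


Step 1: Enumerate the 45 unordered pairs (i,j) with i<j and classify each by sign(x_j-x_i) * sign(y_j-y_i).
  (1,2):dx=-6,dy=+10->D; (1,3):dx=-1,dy=+7->D; (1,4):dx=-3,dy=-6->C; (1,5):dx=-9,dy=+5->D
  (1,6):dx=+3,dy=-2->D; (1,7):dx=+4,dy=+3->C; (1,8):dx=-8,dy=+2->D; (1,9):dx=-4,dy=-8->C
  (1,10):dx=+2,dy=-5->D; (2,3):dx=+5,dy=-3->D; (2,4):dx=+3,dy=-16->D; (2,5):dx=-3,dy=-5->C
  (2,6):dx=+9,dy=-12->D; (2,7):dx=+10,dy=-7->D; (2,8):dx=-2,dy=-8->C; (2,9):dx=+2,dy=-18->D
  (2,10):dx=+8,dy=-15->D; (3,4):dx=-2,dy=-13->C; (3,5):dx=-8,dy=-2->C; (3,6):dx=+4,dy=-9->D
  (3,7):dx=+5,dy=-4->D; (3,8):dx=-7,dy=-5->C; (3,9):dx=-3,dy=-15->C; (3,10):dx=+3,dy=-12->D
  (4,5):dx=-6,dy=+11->D; (4,6):dx=+6,dy=+4->C; (4,7):dx=+7,dy=+9->C; (4,8):dx=-5,dy=+8->D
  (4,9):dx=-1,dy=-2->C; (4,10):dx=+5,dy=+1->C; (5,6):dx=+12,dy=-7->D; (5,7):dx=+13,dy=-2->D
  (5,8):dx=+1,dy=-3->D; (5,9):dx=+5,dy=-13->D; (5,10):dx=+11,dy=-10->D; (6,7):dx=+1,dy=+5->C
  (6,8):dx=-11,dy=+4->D; (6,9):dx=-7,dy=-6->C; (6,10):dx=-1,dy=-3->C; (7,8):dx=-12,dy=-1->C
  (7,9):dx=-8,dy=-11->C; (7,10):dx=-2,dy=-8->C; (8,9):dx=+4,dy=-10->D; (8,10):dx=+10,dy=-7->D
  (9,10):dx=+6,dy=+3->C
Step 2: C = 20, D = 25, total pairs = 45.
Step 3: tau = (C - D)/(n(n-1)/2) = (20 - 25)/45 = -0.111111.
Step 4: Exact two-sided p-value (enumerate n! = 3628800 permutations of y under H0): p = 0.727490.
Step 5: alpha = 0.05. fail to reject H0.

tau_b = -0.1111 (C=20, D=25), p = 0.727490, fail to reject H0.


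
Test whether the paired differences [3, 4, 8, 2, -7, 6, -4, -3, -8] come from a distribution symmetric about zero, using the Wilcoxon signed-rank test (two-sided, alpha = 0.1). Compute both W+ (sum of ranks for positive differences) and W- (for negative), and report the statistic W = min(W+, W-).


Step 1: Drop any zero differences (none here) and take |d_i|.
|d| = [3, 4, 8, 2, 7, 6, 4, 3, 8]
Step 2: Midrank |d_i| (ties get averaged ranks).
ranks: |3|->2.5, |4|->4.5, |8|->8.5, |2|->1, |7|->7, |6|->6, |4|->4.5, |3|->2.5, |8|->8.5
Step 3: Attach original signs; sum ranks with positive sign and with negative sign.
W+ = 2.5 + 4.5 + 8.5 + 1 + 6 = 22.5
W- = 7 + 4.5 + 2.5 + 8.5 = 22.5
(Check: W+ + W- = 45 should equal n(n+1)/2 = 45.)
Step 4: Test statistic W = min(W+, W-) = 22.5.
Step 5: Ties in |d|, so use the tie-corrected normal approximation.
        E[W] = n(n+1)/4 = 9*10/4 = 22.5.
        Tie groups: |d|=3 (t=2), |d|=4 (t=2), |d|=8 (t=2); sum(t^3 - t) = 18.
        Var[W] = n(n+1)(2n+1)/24 - sum(t^3-t)/48 = 1710/24 - 18/48 = 70.875.
        z = (W - E[W]) / sqrt(Var[W]) = (22.5 - 22.5) / 8.4187 = 0.0000.
        Two-sided p = 2*Phi(z) = 1.000000.
Step 6: alpha = 0.1. fail to reject H0.

W+ = 22.5, W- = 22.5, W = min = 22.5, p = 1.000000, fail to reject H0.


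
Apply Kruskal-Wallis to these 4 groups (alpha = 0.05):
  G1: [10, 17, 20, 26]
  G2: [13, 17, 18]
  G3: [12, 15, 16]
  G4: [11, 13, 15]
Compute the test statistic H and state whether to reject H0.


Step 1: Combine all N = 13 observations and assign midranks.
sorted (value, group, rank): (10,G1,1), (11,G4,2), (12,G3,3), (13,G2,4.5), (13,G4,4.5), (15,G3,6.5), (15,G4,6.5), (16,G3,8), (17,G1,9.5), (17,G2,9.5), (18,G2,11), (20,G1,12), (26,G1,13)
Step 2: Sum ranks within each group.
R_1 = 35.5 (n_1 = 4)
R_2 = 25 (n_2 = 3)
R_3 = 17.5 (n_3 = 3)
R_4 = 13 (n_4 = 3)
Step 3: H = 12/(N(N+1)) * sum(R_i^2/n_i) - 3(N+1)
     = 12/(13*14) * (35.5^2/4 + 25^2/3 + 17.5^2/3 + 13^2/3) - 3*14
     = 0.065934 * 681.812 - 42
     = 2.954670.
Step 4: Ties present; correction factor C = 1 - 18/(13^3 - 13) = 0.991758. Corrected H = 2.954670 / 0.991758 = 2.979224.
Step 5: Under H0, H ~ chi^2(3); p-value = 0.394839.
Step 6: alpha = 0.05. fail to reject H0.

H = 2.9792, df = 3, p = 0.394839, fail to reject H0.


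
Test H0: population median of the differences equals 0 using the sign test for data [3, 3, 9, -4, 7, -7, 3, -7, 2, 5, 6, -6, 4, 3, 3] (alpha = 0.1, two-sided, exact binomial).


Step 1: Discard zero differences. Original n = 15; n_eff = number of nonzero differences = 15.
Nonzero differences (with sign): +3, +3, +9, -4, +7, -7, +3, -7, +2, +5, +6, -6, +4, +3, +3
Step 2: Count signs: positive = 11, negative = 4.
Step 3: Under H0: P(positive) = 0.5, so the number of positives S ~ Bin(15, 0.5).
Step 4: Two-sided exact p-value = sum of Bin(15,0.5) probabilities at or below the observed probability = 0.118469.
Step 5: alpha = 0.1. fail to reject H0.

n_eff = 15, pos = 11, neg = 4, p = 0.118469, fail to reject H0.


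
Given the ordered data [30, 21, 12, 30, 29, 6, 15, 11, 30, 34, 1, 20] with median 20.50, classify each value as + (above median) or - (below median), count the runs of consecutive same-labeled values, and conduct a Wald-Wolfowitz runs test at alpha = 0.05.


Step 1: Compute median = 20.50; label A = above, B = below.
Labels in order: AABAABBBAABB  (n_A = 6, n_B = 6)
Step 2: Count runs R = 6.
Step 3: Under H0 (random ordering), E[R] = 2*n_A*n_B/(n_A+n_B) + 1 = 2*6*6/12 + 1 = 7.0000.
        Var[R] = 2*n_A*n_B*(2*n_A*n_B - n_A - n_B) / ((n_A+n_B)^2 * (n_A+n_B-1)) = 4320/1584 = 2.7273.
        SD[R] = 1.6514.
Step 4: Continuity-corrected z = (R + 0.5 - E[R]) / SD[R] = (6 + 0.5 - 7.0000) / 1.6514 = -0.3028.
Step 5: Two-sided p-value via normal approximation = 2*(1 - Phi(|z|)) = 0.762069.
Step 6: alpha = 0.05. fail to reject H0.

R = 6, z = -0.3028, p = 0.762069, fail to reject H0.


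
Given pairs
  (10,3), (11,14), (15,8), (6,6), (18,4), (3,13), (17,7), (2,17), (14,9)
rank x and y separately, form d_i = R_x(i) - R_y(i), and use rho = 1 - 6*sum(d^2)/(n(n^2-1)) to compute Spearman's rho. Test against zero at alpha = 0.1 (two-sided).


Step 1: Rank x and y separately (midranks; no ties here).
rank(x): 10->4, 11->5, 15->7, 6->3, 18->9, 3->2, 17->8, 2->1, 14->6
rank(y): 3->1, 14->8, 8->5, 6->3, 4->2, 13->7, 7->4, 17->9, 9->6
Step 2: d_i = R_x(i) - R_y(i); compute d_i^2.
  (4-1)^2=9, (5-8)^2=9, (7-5)^2=4, (3-3)^2=0, (9-2)^2=49, (2-7)^2=25, (8-4)^2=16, (1-9)^2=64, (6-6)^2=0
sum(d^2) = 176.
Step 3: rho = 1 - 6*176 / (9*(9^2 - 1)) = 1 - 1056/720 = -0.466667.
Step 4: Under H0, t = rho * sqrt((n-2)/(1-rho^2)) = -1.3960 ~ t(7).
Step 5: Two-sided p-value from the t-distribution with 7 df = 0.205386.
Step 6: alpha = 0.1. fail to reject H0.

rho = -0.4667, p = 0.205386, fail to reject H0 at alpha = 0.1.
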